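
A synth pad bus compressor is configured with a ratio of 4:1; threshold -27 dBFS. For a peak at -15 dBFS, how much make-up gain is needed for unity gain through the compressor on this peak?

The peak compresses to -27 + 12/4 = -24 dBFS.
To reach -15 dBFS requires -15 − (-24) = 9 dB of make-up.

9 dB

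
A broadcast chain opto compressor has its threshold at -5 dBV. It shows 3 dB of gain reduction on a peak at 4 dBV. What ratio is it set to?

Input overshoot = 4 − (-5) = 9 dB.
Output overshoot = 9 − 3 = 6 dB.
Ratio = input overshoot / output overshoot = 9 / 6 = 1.5.

1.5:1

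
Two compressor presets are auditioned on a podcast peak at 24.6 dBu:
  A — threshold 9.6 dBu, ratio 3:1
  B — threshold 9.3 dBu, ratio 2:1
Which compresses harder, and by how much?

A: overshoot 15 dB → output overshoot 5 dB → GR 10 dB.
B: overshoot 15.3 dB → output overshoot 7.65 dB → GR 7.65 dB.
Difference: 2.35 dB in favour of A.

A, by 2.35 dB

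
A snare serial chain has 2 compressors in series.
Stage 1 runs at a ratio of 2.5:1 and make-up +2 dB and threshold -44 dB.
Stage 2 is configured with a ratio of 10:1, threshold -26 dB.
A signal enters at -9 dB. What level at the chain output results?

Stage 1: overshoot 35 dB → 35/2.5 = 14 dB → -30 dB; +2 dB make-up → -28 dB.
Stage 2: -28 dB ≤ -26 dB, so stage 2 doesn't engage; output -28 dB.

-28 dB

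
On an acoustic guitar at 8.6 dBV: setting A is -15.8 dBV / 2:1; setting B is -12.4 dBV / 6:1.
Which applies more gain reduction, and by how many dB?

B, by 5.3 dB

A: 24.4 dB over, compressed to 12.2 dB over, so 12.2 dB of GR.
B: 21 dB over, compressed to 3.5 dB over, so 17.5 dB of GR.
B applies 5.3 dB more gain reduction.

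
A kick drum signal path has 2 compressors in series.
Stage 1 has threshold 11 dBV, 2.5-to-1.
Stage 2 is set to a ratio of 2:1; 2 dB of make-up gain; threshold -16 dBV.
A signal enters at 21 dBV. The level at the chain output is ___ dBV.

1.5 dBV

Stage 1: overshoot 10 dB → 10/2.5 = 4 dB → 15 dBV.
Stage 2: 15 dBV is 31 dB over -16 dBV; at 2:1 that becomes 15.5 dB over, giving -0.5 dBV; +2 dB make-up → 1.5 dBV.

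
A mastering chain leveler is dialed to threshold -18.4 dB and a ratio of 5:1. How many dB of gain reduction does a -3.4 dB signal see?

12 dB

Overshoot = -3.4 − (-18.4) = 15 dB.
A 5:1 ratio leaves 3 dB of that excess.
Gain reduction = 15 − 3 = 12 dB.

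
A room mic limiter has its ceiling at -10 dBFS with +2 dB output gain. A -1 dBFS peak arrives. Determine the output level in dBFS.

-8 dBFS

A brickwall limiter is an ∞:1 compressor: any input above the ceiling is clamped to -10 dBFS.
Output gain then adds 2 dB: -10 + 2 = -8 dBFS.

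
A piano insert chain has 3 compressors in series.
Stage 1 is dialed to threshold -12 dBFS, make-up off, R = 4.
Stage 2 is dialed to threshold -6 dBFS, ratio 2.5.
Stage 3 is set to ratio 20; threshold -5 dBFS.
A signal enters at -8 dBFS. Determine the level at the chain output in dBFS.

Stage 1: overshoot 4 dB → 4/4 = 1 dB → -11 dBFS.
Stage 2: -11 dBFS is at or below the -6 dBFS threshold — no compression; output -11 dBFS.
Stage 3: below threshold (-11 ≤ -5); passes unchanged; output -11 dBFS.

-11 dBFS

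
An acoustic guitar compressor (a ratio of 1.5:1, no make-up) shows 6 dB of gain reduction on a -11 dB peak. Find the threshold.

-29 dB

Let T be the threshold. Output overshoot = (input overshoot)/R, so -17 − T = (-11 − T)/1.5.
1.5·(-17 − T) = -11 − T → 0.5·T = -25.5 − (-11) = -14.5.
T = -14.5/0.5 = -29 dB.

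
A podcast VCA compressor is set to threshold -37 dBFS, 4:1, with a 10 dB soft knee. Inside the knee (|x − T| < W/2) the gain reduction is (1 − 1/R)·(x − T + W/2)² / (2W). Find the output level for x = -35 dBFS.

x − T + W/2 = -35 − (-37) + 5 = 7.
GR = (1 − 1/4) × 7² / 20 = 0.75 × 49 / 20 = 1.8375 dB.
Output = -35 − 1.8375 = -36.8375 dBFS.

-36.8375 dBFS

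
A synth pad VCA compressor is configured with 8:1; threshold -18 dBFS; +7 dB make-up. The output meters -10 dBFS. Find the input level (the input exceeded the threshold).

-10 dBFS

Before make-up, the level was -10 − 7 = -17 dBFS.
The compressed level sits -17 − (-18) = 1 dB over threshold.
Input overshoot = R × output overshoot = 8 dB → input = -18 + 8 = -10 dBFS.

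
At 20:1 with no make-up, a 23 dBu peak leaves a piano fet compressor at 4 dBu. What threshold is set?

3 dBu

Input is 20 dB above T (since output overshoot × R = input overshoot: (4 − T)·20 = 23 − T gives T = 3 dBu).
Check: 3 + (23 − 3)/20 = 3 + 1 = 4 dBu. ✓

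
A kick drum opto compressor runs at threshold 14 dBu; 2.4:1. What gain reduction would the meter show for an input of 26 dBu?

7 dB

26 dBu exceeds the threshold by 12 dB.
At 2.4:1, output sits 12/2.4 = 5 dB above threshold.
GR = overshoot in − overshoot out = 12 − 5 = 7 dB.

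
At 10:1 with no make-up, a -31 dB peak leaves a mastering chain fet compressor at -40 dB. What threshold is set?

-41 dB

Gain reduction = -31 − (-40) = 9 dB; output overshoot = GR / (R − 1) = 9 / 9 = 1 dB.
Threshold = output − output overshoot = -40 − 1 = -41 dB.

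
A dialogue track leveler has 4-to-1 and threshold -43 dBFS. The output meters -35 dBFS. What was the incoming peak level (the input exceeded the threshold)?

-11 dBFS

The compressed level sits -35 − (-43) = 8 dB over threshold.
Undo the ratio: input overshoot = 8 × 4 = 32 dB, giving input = -11 dBFS.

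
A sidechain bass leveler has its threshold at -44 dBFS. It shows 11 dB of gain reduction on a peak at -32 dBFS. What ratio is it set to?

12:1

Input overshoot = -32 − (-44) = 12 dB.
Output overshoot = 12 − 11 = 1 dB.
Ratio = input overshoot / output overshoot = 12 / 1 = 12.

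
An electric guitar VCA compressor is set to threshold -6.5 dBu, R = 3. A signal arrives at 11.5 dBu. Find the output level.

The input is 18 dB above the -6.5 dBu threshold.
3:1 compression reduces that to 18/3 = 6 dB over.
Output = -6.5 + 6 = -0.5 dBu.

-0.5 dBu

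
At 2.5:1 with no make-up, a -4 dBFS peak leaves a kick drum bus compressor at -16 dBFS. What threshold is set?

-24 dBFS

Gain reduction = -4 − (-16) = 12 dB; output overshoot = GR / (R − 1) = 12 / 1.5 = 8 dB.
Threshold = output − output overshoot = -16 − 8 = -24 dBFS.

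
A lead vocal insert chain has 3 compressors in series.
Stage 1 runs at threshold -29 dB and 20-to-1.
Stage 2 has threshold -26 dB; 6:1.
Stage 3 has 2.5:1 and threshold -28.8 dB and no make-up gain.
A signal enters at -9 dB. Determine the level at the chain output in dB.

-28.48 dB

Stage 1: overshoot 20 dB → 20/20 = 1 dB → -28 dB.
Stage 2: below threshold (-28 ≤ -26); passes unchanged; output -28 dB.
Stage 3: 0.8 dB above -28.8 dB, reduced 2.5:1 to 0.32 dB above → -28.48 dB.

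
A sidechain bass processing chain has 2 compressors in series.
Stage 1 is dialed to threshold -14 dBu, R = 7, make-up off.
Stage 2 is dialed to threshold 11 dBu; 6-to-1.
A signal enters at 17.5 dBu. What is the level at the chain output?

Stage 1: 17.5 dBu is 31.5 dB over -14 dBu; at 7:1 that becomes 4.5 dB over, giving -9.5 dBu.
Stage 2: below threshold (-9.5 ≤ 11); passes unchanged; output -9.5 dBu.

-9.5 dBu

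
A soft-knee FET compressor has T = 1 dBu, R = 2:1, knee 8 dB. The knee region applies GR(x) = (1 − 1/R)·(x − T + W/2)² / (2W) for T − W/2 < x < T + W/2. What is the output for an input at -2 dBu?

-2.03125 dBu

x − T + W/2 = -2 − 1 + 4 = 1.
GR = (1 − 1/2) × 1² / 16 = 0.5 × 1 / 16 = 0.03125 dB.
Output = -2 − 0.03125 = -2.03125 dBu.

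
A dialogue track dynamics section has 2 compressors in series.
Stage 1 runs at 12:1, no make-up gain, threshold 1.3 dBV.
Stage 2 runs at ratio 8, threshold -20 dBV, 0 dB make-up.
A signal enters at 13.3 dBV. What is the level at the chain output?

Stage 1: 13.3 dBV is 12 dB over 1.3 dBV; at 12:1 that becomes 1 dB over, giving 2.3 dBV.
Stage 2: 22.3 dB above -20 dBV, reduced 8:1 to 2.7875 dB above → -17.2125 dBV.

-17.2125 dBV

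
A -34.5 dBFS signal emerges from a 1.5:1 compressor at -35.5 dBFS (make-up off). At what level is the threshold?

-37.5 dBFS

Input is 3 dB above T (since output overshoot × R = input overshoot: (-35.5 − T)·1.5 = -34.5 − T gives T = -37.5 dBFS).
Check: -37.5 + (-34.5 − (-37.5))/1.5 = -37.5 + 2 = -35.5 dBFS. ✓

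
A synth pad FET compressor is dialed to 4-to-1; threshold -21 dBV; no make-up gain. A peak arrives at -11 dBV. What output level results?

Overshoot: -11 − (-21) = 10 dB.
At 4:1 the overshoot is divided by 4, leaving 2.5 dB above threshold.
That puts the output at -18.5 dBV.

-18.5 dBV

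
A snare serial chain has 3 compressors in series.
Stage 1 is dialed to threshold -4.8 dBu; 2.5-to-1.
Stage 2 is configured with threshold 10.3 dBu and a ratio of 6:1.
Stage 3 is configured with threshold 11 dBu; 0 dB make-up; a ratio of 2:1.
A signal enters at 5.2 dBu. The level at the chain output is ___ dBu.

Stage 1: 10 dB above -4.8 dBu, reduced 2.5:1 to 4 dB above → -0.8 dBu.
Stage 2: below threshold (-0.8 ≤ 10.3); passes unchanged; output -0.8 dBu.
Stage 3: -0.8 dBu is at or below the 11 dBu threshold — no compression; output -0.8 dBu.

-0.8 dBu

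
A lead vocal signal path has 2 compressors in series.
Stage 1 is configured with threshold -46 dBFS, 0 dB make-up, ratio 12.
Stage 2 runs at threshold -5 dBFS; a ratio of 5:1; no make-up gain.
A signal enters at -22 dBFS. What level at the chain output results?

Stage 1: -22 dBFS is 24 dB over -46 dBFS; at 12:1 that becomes 2 dB over, giving -44 dBFS.
Stage 2: -44 dBFS ≤ -5 dBFS, so stage 2 doesn't engage; output -44 dBFS.

-44 dBFS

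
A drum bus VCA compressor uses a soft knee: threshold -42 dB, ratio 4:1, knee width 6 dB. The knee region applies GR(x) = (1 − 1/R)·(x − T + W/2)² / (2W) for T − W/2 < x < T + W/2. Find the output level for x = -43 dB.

x − T + W/2 = -43 − (-42) + 3 = 2.
GR = (1 − 1/4) × 2² / 12 = 0.75 × 4 / 12 = 0.25 dB.
Output = -43 − 0.25 = -43.25 dB.

-43.25 dB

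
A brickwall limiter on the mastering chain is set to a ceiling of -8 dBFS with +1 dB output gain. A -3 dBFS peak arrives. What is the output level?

The limiter clamps the peak to its -8 dBFS ceiling.
Output gain then adds 1 dB: -8 + 1 = -7 dBFS.

-7 dBFS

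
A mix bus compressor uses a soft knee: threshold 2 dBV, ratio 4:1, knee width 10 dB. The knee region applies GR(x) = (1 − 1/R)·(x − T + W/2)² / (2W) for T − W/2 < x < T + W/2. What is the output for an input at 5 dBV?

2.6 dBV

x − T + W/2 = 5 − 2 + 5 = 8.
GR = (1 − 1/4) × 8² / 20 = 0.75 × 64 / 20 = 2.4 dB.
Output = 5 − 2.4 = 2.6 dBV.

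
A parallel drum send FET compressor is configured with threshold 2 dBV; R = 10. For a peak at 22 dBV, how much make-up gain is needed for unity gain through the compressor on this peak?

The peak compresses to 2 + 20/10 = 4 dBV.
To reach 22 dBV requires 22 − 4 = 18 dB of make-up.

18 dB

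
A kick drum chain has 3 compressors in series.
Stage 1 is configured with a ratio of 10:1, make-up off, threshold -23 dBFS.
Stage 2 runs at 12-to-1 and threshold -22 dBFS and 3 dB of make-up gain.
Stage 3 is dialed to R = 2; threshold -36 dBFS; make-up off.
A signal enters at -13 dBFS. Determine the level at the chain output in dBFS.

-27.5 dBFS

Stage 1: 10 dB above -23 dBFS, reduced 10:1 to 1 dB above → -22 dBFS.
Stage 2: -22 dBFS ≤ -22 dBFS, so stage 2 doesn't engage; make-up brings it to -19 dBFS.
Stage 3: -19 dBFS is 17 dB over -36 dBFS; at 2:1 that becomes 8.5 dB over, giving -27.5 dBFS.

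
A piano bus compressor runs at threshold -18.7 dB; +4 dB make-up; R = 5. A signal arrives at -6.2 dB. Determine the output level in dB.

-6.2 dB sits 12.5 dB over threshold.
At 5:1 the overshoot is divided by 5, leaving 2.5 dB above threshold.
So the level is -18.7 + 2.5 = -16.2 dB; make-up adds 4 dB, giving -12.2 dB.

-12.2 dB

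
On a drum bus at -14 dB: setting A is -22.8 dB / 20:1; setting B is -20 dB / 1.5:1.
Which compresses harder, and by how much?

A, by 6.36 dB

A: 8.8 dB over, compressed to 0.44 dB over, so 8.36 dB of GR.
B: 6 dB over, compressed to 4 dB over, so 2 dB of GR.
A applies 6.36 dB more gain reduction.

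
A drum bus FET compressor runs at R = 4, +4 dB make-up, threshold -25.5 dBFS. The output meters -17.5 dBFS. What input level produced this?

-9.5 dBFS

Remove make-up: -17.5 − 4 = -21.5 dBFS.
The compressed level sits -21.5 − (-25.5) = 4 dB over threshold.
Input overshoot = R × output overshoot = 16 dB → input = -25.5 + 16 = -9.5 dBFS.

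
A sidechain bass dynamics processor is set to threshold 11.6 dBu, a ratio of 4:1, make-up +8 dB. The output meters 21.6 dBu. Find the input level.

19.6 dBu

Stripping the +8 dB make-up gives 13.6 dBu at the gain stage.
Post-compression overshoot = 13.6 − 11.6 = 2 dB.
Input overshoot = R × output overshoot = 8 dB → input = 11.6 + 8 = 19.6 dBu.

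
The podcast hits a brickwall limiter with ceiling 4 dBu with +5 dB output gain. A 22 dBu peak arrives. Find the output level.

9 dBu

At ∞:1, everything above 4 dBu is held at the ceiling.
Output gain then adds 5 dB: 4 + 5 = 9 dBu.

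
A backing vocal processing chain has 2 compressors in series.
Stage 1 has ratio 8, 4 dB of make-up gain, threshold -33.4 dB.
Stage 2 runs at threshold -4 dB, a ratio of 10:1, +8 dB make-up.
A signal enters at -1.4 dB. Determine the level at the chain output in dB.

-17.4 dB

Stage 1: -1.4 dB is 32 dB over -33.4 dB; at 8:1 that becomes 4 dB over, giving -29.4 dB; +4 dB make-up → -25.4 dB.
Stage 2: below threshold (-25.4 ≤ -4); passes unchanged; make-up brings it to -17.4 dB.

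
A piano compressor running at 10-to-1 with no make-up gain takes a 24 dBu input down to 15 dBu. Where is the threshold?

Input is 10 dB above T (since output overshoot × R = input overshoot: (15 − T)·10 = 24 − T gives T = 14 dBu).
Check: 14 + (24 − 14)/10 = 14 + 1 = 15 dBu. ✓

14 dBu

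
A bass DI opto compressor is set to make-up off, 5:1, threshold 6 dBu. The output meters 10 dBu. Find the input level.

26 dBu

Post-compression overshoot = 10 − 6 = 4 dB.
Before 5:1 compression the overshoot was 4 × 5 = 20 dB, so input = 6 + 20 = 26 dBu.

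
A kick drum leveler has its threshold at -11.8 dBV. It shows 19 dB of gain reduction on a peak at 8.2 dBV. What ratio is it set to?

Input overshoot = 8.2 − (-11.8) = 20 dB.
Output overshoot = 20 − 19 = 1 dB.
Ratio = input overshoot / output overshoot = 20 / 1 = 20.

20:1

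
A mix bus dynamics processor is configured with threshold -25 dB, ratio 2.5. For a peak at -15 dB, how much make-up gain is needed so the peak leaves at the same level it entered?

Without make-up, output = threshold + overshoot/2.5 = -25 + 4 = -21 dB.
Gap to target: 6 dB.

6 dB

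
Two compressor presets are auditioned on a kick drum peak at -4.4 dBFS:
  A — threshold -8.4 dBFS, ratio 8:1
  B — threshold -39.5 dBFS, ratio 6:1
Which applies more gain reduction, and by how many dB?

A: GR = 4 − 4/8 = 3.5 dB.
B: GR = 35.1 − 35.1/6 = 29.25 dB.
B reduces 25.75 dB more.

B, by 25.75 dB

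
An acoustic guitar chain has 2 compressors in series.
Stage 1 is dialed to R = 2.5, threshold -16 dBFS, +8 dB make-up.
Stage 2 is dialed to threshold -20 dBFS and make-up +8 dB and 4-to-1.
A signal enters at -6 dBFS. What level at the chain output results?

-8 dBFS

Stage 1: overshoot 10 dB → 10/2.5 = 4 dB → -12 dBFS; +8 dB make-up → -4 dBFS.
Stage 2: overshoot 16 dB → 16/4 = 4 dB → -16 dBFS; +8 dB make-up → -8 dBFS.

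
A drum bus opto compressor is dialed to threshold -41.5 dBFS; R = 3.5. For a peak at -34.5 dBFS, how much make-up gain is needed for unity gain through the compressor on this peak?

The peak compresses to -41.5 + 7/3.5 = -39.5 dBFS.
To reach -34.5 dBFS requires -34.5 − (-39.5) = 5 dB of make-up.

5 dB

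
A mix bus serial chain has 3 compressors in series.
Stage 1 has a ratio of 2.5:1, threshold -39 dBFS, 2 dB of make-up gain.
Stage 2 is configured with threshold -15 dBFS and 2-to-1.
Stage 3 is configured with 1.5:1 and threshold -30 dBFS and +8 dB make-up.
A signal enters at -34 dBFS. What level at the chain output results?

Stage 1: overshoot 5 dB → 5/2.5 = 2 dB → -37 dBFS; +2 dB make-up → -35 dBFS.
Stage 2: below threshold (-35 ≤ -15); passes unchanged; output -35 dBFS.
Stage 3: -35 dBFS is at or below the -30 dBFS threshold — no compression; make-up brings it to -27 dBFS.

-27 dBFS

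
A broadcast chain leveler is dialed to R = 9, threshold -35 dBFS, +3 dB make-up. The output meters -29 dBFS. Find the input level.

Remove make-up: -29 − 3 = -32 dBFS.
Post-compression overshoot = -32 − (-35) = 3 dB.
Input overshoot = R × output overshoot = 27 dB → input = -35 + 27 = -8 dBFS.

-8 dBFS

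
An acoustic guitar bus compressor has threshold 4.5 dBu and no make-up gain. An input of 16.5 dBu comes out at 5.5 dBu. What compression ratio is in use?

Input overshoot = 16.5 − 4.5 = 12 dB; output overshoot = 5.5 − 4.5 = 1 dB.
Ratio = 12 / 1 = 12.

12:1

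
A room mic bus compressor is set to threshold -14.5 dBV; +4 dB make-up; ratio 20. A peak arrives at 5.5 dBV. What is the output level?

Overshoot: 5.5 − (-14.5) = 20 dB.
20:1 compression reduces that to 20/20 = 1 dB over.
So the level is -14.5 + 1 = -13.5 dBV; make-up adds 4 dB, giving -9.5 dBV.

-9.5 dBV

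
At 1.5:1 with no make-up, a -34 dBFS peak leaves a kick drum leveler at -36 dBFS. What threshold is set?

-40 dBFS

Let T be the threshold. Output overshoot = (input overshoot)/R, so -36 − T = (-34 − T)/1.5.
1.5·(-36 − T) = -34 − T → 0.5·T = -54 − (-34) = -20.
T = -20/0.5 = -40 dBFS.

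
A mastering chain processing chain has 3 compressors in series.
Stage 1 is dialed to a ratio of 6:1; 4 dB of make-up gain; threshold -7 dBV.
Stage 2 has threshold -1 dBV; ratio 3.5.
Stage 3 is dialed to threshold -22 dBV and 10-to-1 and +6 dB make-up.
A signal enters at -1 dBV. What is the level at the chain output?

-14 dBV

Stage 1: 6 dB above -7 dBV, reduced 6:1 to 1 dB above → -6 dBV; +4 dB make-up → -2 dBV.
Stage 2: -2 dBV is at or below the -1 dBV threshold — no compression; output -2 dBV.
Stage 3: 20 dB above -22 dBV, reduced 10:1 to 2 dB above → -20 dBV; +6 dB make-up → -14 dBV.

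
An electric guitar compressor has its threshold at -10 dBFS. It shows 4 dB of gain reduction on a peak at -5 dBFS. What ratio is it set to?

Input overshoot = -5 − (-10) = 5 dB.
Output overshoot = 5 − 4 = 1 dB.
Ratio = input overshoot / output overshoot = 5 / 1 = 5.

5:1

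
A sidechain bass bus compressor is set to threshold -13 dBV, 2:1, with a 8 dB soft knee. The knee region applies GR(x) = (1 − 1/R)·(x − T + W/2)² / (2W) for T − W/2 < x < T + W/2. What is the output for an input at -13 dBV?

x − T + W/2 = -13 − (-13) + 4 = 4.
GR = (1 − 1/2) × 4² / 16 = 0.5 × 16 / 16 = 0.5 dB.
Output = -13 − 0.5 = -13.5 dBV.

-13.5 dBV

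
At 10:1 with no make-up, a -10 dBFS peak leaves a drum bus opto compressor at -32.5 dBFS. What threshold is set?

-35 dBFS

Let T be the threshold. Output overshoot = (input overshoot)/R, so -32.5 − T = (-10 − T)/10.
10·(-32.5 − T) = -10 − T → 9·T = -325 − (-10) = -315.
T = -315/9 = -35 dBFS.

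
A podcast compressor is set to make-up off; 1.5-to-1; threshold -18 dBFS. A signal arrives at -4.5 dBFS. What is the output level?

The input is 13.5 dB above the -18 dBFS threshold.
The 13.5 dB excess becomes 9 dB after 1.5:1 reduction.
So the level is -18 + 9 = -9 dBFS.

-9 dBFS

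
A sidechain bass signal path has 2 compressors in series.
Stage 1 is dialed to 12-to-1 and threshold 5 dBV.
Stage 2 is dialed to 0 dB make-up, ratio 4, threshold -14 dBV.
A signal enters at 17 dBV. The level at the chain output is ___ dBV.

Stage 1: 12 dB above 5 dBV, reduced 12:1 to 1 dB above → 6 dBV.
Stage 2: overshoot 20 dB → 20/4 = 5 dB → -9 dBV.

-9 dBV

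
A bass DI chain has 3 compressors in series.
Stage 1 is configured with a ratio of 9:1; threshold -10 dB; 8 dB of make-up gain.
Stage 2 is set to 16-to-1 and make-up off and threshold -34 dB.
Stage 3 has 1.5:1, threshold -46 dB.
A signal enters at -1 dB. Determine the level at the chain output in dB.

-36.625 dB

Stage 1: overshoot 9 dB → 9/9 = 1 dB → -9 dB; +8 dB make-up → -1 dB.
Stage 2: -1 dB is 33 dB over -34 dB; at 16:1 that becomes 2.0625 dB over, giving -31.9375 dB.
Stage 3: -31.9375 dB is 14.0625 dB over -46 dB; at 1.5:1 that becomes 9.375 dB over, giving -36.625 dB.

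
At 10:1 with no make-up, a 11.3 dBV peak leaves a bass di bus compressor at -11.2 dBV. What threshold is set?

Gain reduction = 11.3 − (-11.2) = 22.5 dB; output overshoot = GR / (R − 1) = 22.5 / 9 = 2.5 dB.
Threshold = output − output overshoot = -11.2 − 2.5 = -13.7 dBV.

-13.7 dBV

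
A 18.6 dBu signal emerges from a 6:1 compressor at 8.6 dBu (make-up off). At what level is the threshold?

6.6 dBu

Gain reduction = 18.6 − 8.6 = 10 dB; output overshoot = GR / (R − 1) = 10 / 5 = 2 dB.
Threshold = output − output overshoot = 8.6 − 2 = 6.6 dBu.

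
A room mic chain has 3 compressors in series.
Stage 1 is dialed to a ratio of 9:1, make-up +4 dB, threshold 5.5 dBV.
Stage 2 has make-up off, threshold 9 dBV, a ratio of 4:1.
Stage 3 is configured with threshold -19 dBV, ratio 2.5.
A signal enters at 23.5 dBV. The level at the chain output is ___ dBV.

-7.55 dBV

Stage 1: overshoot 18 dB → 18/9 = 2 dB → 7.5 dBV; +4 dB make-up → 11.5 dBV.
Stage 2: 2.5 dB above 9 dBV, reduced 4:1 to 0.625 dB above → 9.625 dBV.
Stage 3: 9.625 dBV is 28.625 dB over -19 dBV; at 2.5:1 that becomes 11.45 dB over, giving -7.55 dBV.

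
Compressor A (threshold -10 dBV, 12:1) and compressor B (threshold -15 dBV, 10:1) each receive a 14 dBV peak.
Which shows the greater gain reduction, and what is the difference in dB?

B, by 4.1 dB

A: 24 dB over, compressed to 2 dB over, so 22 dB of GR.
B: 29 dB over, compressed to 2.9 dB over, so 26.1 dB of GR.
B applies 4.1 dB more gain reduction.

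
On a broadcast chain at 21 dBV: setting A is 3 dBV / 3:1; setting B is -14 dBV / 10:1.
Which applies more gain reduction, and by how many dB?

B, by 19.5 dB

A: GR = 18 − 18/3 = 12 dB.
B: GR = 35 − 35/10 = 31.5 dB.
B reduces 19.5 dB more.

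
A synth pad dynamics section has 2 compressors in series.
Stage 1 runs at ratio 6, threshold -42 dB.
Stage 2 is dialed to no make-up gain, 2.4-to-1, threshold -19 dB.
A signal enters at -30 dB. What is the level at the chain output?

-40 dB

Stage 1: 12 dB above -42 dB, reduced 6:1 to 2 dB above → -40 dB.
Stage 2: below threshold (-40 ≤ -19); passes unchanged; output -40 dB.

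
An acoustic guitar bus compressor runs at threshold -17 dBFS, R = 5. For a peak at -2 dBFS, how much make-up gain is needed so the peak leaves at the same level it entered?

The peak compresses to -17 + 15/5 = -14 dBFS.
To reach -2 dBFS requires -2 − (-14) = 12 dB of make-up.

12 dB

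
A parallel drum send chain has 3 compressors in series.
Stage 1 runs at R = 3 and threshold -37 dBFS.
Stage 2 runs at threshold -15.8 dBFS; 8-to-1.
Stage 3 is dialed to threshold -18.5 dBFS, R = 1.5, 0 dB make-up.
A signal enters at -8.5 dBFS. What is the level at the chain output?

Stage 1: overshoot 28.5 dB → 28.5/3 = 9.5 dB → -27.5 dBFS.
Stage 2: -27.5 dBFS ≤ -15.8 dBFS, so stage 2 doesn't engage; output -27.5 dBFS.
Stage 3: -27.5 dBFS ≤ -18.5 dBFS, so stage 3 doesn't engage; output -27.5 dBFS.

-27.5 dBFS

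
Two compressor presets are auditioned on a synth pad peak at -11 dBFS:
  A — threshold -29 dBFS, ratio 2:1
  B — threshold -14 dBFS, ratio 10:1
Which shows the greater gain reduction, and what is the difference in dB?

A: GR = 18 − 18/2 = 9 dB.
B: GR = 3 − 3/10 = 2.7 dB.
A reduces 6.3 dB more.

A, by 6.3 dB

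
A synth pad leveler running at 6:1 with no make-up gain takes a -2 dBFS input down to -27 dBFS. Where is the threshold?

Input is 30 dB above T (since output overshoot × R = input overshoot: (-27 − T)·6 = -2 − T gives T = -32 dBFS).
Check: -32 + (-2 − (-32))/6 = -32 + 5 = -27 dBFS. ✓

-32 dBFS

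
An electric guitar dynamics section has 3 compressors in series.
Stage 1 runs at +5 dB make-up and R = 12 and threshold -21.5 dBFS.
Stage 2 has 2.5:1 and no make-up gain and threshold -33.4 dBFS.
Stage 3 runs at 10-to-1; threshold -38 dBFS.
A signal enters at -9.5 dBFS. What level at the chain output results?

Stage 1: overshoot 12 dB → 12/12 = 1 dB → -20.5 dBFS; +5 dB make-up → -15.5 dBFS.
Stage 2: -15.5 dBFS is 17.9 dB over -33.4 dBFS; at 2.5:1 that becomes 7.16 dB over, giving -26.24 dBFS.
Stage 3: -26.24 dBFS is 11.76 dB over -38 dBFS; at 10:1 that becomes 1.176 dB over, giving -36.824 dBFS.

-36.824 dBFS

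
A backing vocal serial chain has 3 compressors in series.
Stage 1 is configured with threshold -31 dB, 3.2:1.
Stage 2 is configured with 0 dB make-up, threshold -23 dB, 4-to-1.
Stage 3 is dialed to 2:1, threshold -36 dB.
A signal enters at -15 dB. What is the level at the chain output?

-31 dB

Stage 1: overshoot 16 dB → 16/3.2 = 5 dB → -26 dB.
Stage 2: below threshold (-26 ≤ -23); passes unchanged; output -26 dB.
Stage 3: -26 dB is 10 dB over -36 dB; at 2:1 that becomes 5 dB over, giving -31 dB.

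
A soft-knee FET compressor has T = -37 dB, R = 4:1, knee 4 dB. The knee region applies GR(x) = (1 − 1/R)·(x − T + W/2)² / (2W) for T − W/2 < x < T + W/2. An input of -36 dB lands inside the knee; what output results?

x − T + W/2 = -36 − (-37) + 2 = 3.
GR = (1 − 1/4) × 3² / 8 = 0.75 × 9 / 8 = 0.84375 dB.
Output = -36 − 0.84375 = -36.84375 dB.

-36.84375 dB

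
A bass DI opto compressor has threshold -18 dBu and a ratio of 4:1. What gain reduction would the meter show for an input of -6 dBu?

The signal is 12 dB above threshold.
A 4:1 ratio leaves 3 dB of that excess.
So the signal is attenuated by 12 − 3 = 9 dB.

9 dB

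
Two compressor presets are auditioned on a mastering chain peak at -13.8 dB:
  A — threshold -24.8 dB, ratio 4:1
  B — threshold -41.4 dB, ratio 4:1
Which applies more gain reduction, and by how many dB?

A: 11 dB over, compressed to 2.75 dB over, so 8.25 dB of GR.
B: 27.6 dB over, compressed to 6.9 dB over, so 20.7 dB of GR.
B reduces 12.45 dB more.

B, by 12.45 dB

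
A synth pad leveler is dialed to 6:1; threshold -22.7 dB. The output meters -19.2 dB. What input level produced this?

The compressed level sits -19.2 − (-22.7) = 3.5 dB over threshold.
Input overshoot = R × output overshoot = 21 dB → input = -22.7 + 21 = -1.7 dB.

-1.7 dB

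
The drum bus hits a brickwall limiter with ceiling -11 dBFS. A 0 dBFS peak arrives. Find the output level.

-11 dBFS

The limiter clamps the peak to its -11 dBFS ceiling.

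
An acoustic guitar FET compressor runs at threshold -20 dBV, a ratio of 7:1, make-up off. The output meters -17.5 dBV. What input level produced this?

-2.5 dBV

That's 2.5 dB above the -20 dBV threshold.
Before 7:1 compression the overshoot was 2.5 × 7 = 17.5 dB, so input = -20 + 17.5 = -2.5 dBV.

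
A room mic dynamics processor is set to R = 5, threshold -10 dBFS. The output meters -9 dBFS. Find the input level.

-5 dBFS

That's 1 dB above the -10 dBFS threshold.
Undo the ratio: input overshoot = 1 × 5 = 5 dB, giving input = -5 dBFS.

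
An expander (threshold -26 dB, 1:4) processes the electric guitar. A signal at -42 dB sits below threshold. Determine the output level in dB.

-90 dB

Below threshold, a 1:4 expander applies gain = (4−1)×(T − x) of attenuation.
(4−1) × 16 = 48 dB, so output = -42 − 48 = -90 dB.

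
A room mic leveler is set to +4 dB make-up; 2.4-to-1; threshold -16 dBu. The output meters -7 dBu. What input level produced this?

-4 dBu

Remove make-up: -7 − 4 = -11 dBu.
Post-compression overshoot = -11 − (-16) = 5 dB.
Undo the ratio: input overshoot = 5 × 2.4 = 12 dB, giving input = -4 dBu.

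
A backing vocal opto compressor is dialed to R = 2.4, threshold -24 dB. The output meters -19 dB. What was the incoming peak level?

-12 dB

That's 5 dB above the -24 dB threshold.
Input overshoot = R × output overshoot = 12 dB → input = -24 + 12 = -12 dB.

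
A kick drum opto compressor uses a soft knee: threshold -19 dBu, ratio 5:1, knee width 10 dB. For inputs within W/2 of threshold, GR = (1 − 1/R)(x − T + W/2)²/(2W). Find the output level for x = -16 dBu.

-18.56 dBu

x − T + W/2 = -16 − (-19) + 5 = 8.
GR = (1 − 1/5) × 8² / 20 = 0.8 × 64 / 20 = 2.56 dB.
Output = -16 − 2.56 = -18.56 dBu.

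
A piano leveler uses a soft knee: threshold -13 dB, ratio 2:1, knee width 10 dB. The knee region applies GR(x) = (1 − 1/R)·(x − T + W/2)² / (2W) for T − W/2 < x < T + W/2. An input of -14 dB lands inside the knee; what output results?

-14.4 dB

x − T + W/2 = -14 − (-13) + 5 = 4.
GR = (1 − 1/2) × 4² / 20 = 0.5 × 16 / 20 = 0.4 dB.
Output = -14 − 0.4 = -14.4 dB.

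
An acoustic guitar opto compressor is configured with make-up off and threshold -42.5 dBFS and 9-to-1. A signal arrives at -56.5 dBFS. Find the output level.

-56.5 dBFS

-56.5 dBFS is 14 dB below the -42.5 dBFS threshold, so no gain reduction is applied.
Output = input = -56.5 dBFS.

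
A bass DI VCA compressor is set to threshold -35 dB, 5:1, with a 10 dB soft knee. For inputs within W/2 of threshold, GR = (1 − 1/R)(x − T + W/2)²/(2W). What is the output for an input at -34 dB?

-35.44 dB

x − T + W/2 = -34 − (-35) + 5 = 6.
GR = (1 − 1/5) × 6² / 20 = 0.8 × 36 / 20 = 1.44 dB.
Output = -34 − 1.44 = -35.44 dB.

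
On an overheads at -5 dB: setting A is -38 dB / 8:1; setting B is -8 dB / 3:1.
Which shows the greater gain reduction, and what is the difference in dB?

A: GR = 33 − 33/8 = 28.875 dB.
B: GR = 3 − 3/3 = 2 dB.
Difference: 26.875 dB in favour of A.

A, by 26.875 dB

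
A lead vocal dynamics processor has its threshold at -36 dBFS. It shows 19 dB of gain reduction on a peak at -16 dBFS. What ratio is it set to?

20:1

Input overshoot = -16 − (-36) = 20 dB.
Output overshoot = 20 − 19 = 1 dB.
Ratio = input overshoot / output overshoot = 20 / 1 = 20.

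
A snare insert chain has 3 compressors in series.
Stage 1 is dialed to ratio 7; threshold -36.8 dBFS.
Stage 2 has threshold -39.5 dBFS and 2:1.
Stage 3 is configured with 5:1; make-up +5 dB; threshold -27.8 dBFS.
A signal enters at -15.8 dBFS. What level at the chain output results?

-31.65 dBFS

Stage 1: -15.8 dBFS is 21 dB over -36.8 dBFS; at 7:1 that becomes 3 dB over, giving -33.8 dBFS.
Stage 2: overshoot 5.7 dB → 5.7/2 = 2.85 dB → -36.65 dBFS.
Stage 3: -36.65 dBFS is at or below the -27.8 dBFS threshold — no compression; make-up brings it to -31.65 dBFS.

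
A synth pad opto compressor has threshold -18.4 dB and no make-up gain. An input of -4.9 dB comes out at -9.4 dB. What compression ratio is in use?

1.5:1

Input overshoot = -4.9 − (-18.4) = 13.5 dB; output overshoot = -9.4 − (-18.4) = 9 dB.
Ratio = 13.5 / 9 = 1.5.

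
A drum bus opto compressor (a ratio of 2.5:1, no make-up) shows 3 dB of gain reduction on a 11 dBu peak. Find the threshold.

6 dBu

Input is 5 dB above T (since output overshoot × R = input overshoot: (8 − T)·2.5 = 11 − T gives T = 6 dBu).
Check: 6 + (11 − 6)/2.5 = 6 + 2 = 8 dBu. ✓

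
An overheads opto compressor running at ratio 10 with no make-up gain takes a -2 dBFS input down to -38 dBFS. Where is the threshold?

Let T be the threshold. Output overshoot = (input overshoot)/R, so -38 − T = (-2 − T)/10.
10·(-38 − T) = -2 − T → 9·T = -380 − (-2) = -378.
T = -378/9 = -42 dBFS.

-42 dBFS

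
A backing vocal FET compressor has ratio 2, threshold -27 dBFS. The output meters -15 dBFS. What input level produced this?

The compressed level sits -15 − (-27) = 12 dB over threshold.
Before 2:1 compression the overshoot was 12 × 2 = 24 dB, so input = -27 + 24 = -3 dBFS.

-3 dBFS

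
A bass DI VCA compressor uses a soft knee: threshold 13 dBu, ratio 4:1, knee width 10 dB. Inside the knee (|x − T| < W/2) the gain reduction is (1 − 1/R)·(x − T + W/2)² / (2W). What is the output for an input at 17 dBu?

13.9625 dBu

x − T + W/2 = 17 − 13 + 5 = 9.
GR = (1 − 1/4) × 9² / 20 = 0.75 × 81 / 20 = 3.0375 dB.
Output = 17 − 3.0375 = 13.9625 dBu.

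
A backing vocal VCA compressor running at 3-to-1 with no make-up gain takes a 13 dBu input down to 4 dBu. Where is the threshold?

Let T be the threshold. Output overshoot = (input overshoot)/R, so 4 − T = (13 − T)/3.
3·(4 − T) = 13 − T → 2·T = 12 − 13 = -1.
T = -1/2 = -0.5 dBu.

-0.5 dBu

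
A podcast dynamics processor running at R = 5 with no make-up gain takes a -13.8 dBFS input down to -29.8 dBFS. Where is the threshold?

Input is 20 dB above T (since output overshoot × R = input overshoot: (-29.8 − T)·5 = -13.8 − T gives T = -33.8 dBFS).
Check: -33.8 + (-13.8 − (-33.8))/5 = -33.8 + 4 = -29.8 dBFS. ✓

-33.8 dBFS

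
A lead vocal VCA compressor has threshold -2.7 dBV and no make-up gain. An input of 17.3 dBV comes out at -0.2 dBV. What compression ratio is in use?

Input overshoot = 17.3 − (-2.7) = 20 dB; output overshoot = -0.2 − (-2.7) = 2.5 dB.
Ratio = 20 / 2.5 = 8.

8:1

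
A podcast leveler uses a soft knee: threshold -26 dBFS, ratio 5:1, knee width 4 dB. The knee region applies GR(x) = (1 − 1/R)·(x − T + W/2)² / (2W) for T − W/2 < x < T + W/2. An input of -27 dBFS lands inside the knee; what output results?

x − T + W/2 = -27 − (-26) + 2 = 1.
GR = (1 − 1/5) × 1² / 8 = 0.8 × 1 / 8 = 0.1 dB.
Output = -27 − 0.1 = -27.1 dBFS.

-27.1 dBFS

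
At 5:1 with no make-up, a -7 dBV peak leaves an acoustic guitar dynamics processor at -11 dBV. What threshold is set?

Input is 5 dB above T (since output overshoot × R = input overshoot: (-11 − T)·5 = -7 − T gives T = -12 dBV).
Check: -12 + (-7 − (-12))/5 = -12 + 1 = -11 dBV. ✓

-12 dBV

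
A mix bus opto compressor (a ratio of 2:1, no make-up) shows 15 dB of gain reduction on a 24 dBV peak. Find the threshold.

-6 dBV

Gain reduction = 24 − 9 = 15 dB; output overshoot = GR / (R − 1) = 15 / 1 = 15 dB.
Threshold = output − output overshoot = 9 − 15 = -6 dBV.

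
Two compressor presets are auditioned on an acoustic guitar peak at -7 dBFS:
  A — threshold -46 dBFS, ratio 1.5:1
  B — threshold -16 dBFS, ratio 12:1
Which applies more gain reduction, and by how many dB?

A, by 4.75 dB

A: overshoot 39 dB → output overshoot 26 dB → GR 13 dB.
B: overshoot 9 dB → output overshoot 0.75 dB → GR 8.25 dB.
Difference: 4.75 dB in favour of A.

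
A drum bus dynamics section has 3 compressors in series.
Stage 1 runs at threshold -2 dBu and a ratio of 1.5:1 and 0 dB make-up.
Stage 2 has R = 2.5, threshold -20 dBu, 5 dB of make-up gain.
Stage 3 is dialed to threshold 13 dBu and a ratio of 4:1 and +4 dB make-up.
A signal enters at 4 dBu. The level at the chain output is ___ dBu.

-2.2 dBu

Stage 1: 4 dBu is 6 dB over -2 dBu; at 1.5:1 that becomes 4 dB over, giving 2 dBu.
Stage 2: 2 dBu is 22 dB over -20 dBu; at 2.5:1 that becomes 8.8 dB over, giving -11.2 dBu; +5 dB make-up → -6.2 dBu.
Stage 3: -6.2 dBu ≤ 13 dBu, so stage 3 doesn't engage; make-up brings it to -2.2 dBu.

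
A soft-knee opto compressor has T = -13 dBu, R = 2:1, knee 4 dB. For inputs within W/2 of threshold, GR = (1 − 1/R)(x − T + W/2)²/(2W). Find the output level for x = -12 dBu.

x − T + W/2 = -12 − (-13) + 2 = 3.
GR = (1 − 1/2) × 3² / 8 = 0.5 × 9 / 8 = 0.5625 dB.
Output = -12 − 0.5625 = -12.5625 dBu.

-12.5625 dBu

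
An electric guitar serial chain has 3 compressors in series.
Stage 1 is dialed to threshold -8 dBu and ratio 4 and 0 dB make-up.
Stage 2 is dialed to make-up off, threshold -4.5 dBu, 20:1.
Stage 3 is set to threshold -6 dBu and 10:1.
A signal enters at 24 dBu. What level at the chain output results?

-5.8275 dBu

Stage 1: 24 dBu is 32 dB over -8 dBu; at 4:1 that becomes 8 dB over, giving 0 dBu.
Stage 2: 0 dBu is 4.5 dB over -4.5 dBu; at 20:1 that becomes 0.225 dB over, giving -4.275 dBu.
Stage 3: 1.725 dB above -6 dBu, reduced 10:1 to 0.1725 dB above → -5.8275 dBu.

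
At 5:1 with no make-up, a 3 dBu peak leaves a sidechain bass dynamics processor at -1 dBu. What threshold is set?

Input is 5 dB above T (since output overshoot × R = input overshoot: (-1 − T)·5 = 3 − T gives T = -2 dBu).
Check: -2 + (3 − (-2))/5 = -2 + 1 = -1 dBu. ✓

-2 dBu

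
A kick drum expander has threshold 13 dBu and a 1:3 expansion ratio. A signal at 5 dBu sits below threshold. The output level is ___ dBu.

Below threshold, a 1:3 expander applies gain = (3−1)×(T − x) of attenuation.
(3−1) × 8 = 16 dB, so output = 5 − 16 = -11 dBu.

-11 dBu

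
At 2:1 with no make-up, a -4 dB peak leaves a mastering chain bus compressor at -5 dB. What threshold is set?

-6 dB

Input is 2 dB above T (since output overshoot × R = input overshoot: (-5 − T)·2 = -4 − T gives T = -6 dB).
Check: -6 + (-4 − (-6))/2 = -6 + 1 = -5 dB. ✓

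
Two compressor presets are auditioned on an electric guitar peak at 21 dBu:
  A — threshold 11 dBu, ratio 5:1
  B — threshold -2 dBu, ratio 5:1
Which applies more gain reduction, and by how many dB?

B, by 10.4 dB

A: overshoot 10 dB → output overshoot 2 dB → GR 8 dB.
B: overshoot 23 dB → output overshoot 4.6 dB → GR 18.4 dB.
Difference: 10.4 dB in favour of B.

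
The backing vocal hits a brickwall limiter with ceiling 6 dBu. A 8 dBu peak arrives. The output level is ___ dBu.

6 dBu

The limiter clamps the peak to its 6 dBu ceiling.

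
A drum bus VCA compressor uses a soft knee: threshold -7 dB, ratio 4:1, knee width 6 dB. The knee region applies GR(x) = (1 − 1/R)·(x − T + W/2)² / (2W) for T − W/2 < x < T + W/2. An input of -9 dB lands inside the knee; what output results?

-9.0625 dB

x − T + W/2 = -9 − (-7) + 3 = 1.
GR = (1 − 1/4) × 1² / 12 = 0.75 × 1 / 12 = 0.0625 dB.
Output = -9 − 0.0625 = -9.0625 dB.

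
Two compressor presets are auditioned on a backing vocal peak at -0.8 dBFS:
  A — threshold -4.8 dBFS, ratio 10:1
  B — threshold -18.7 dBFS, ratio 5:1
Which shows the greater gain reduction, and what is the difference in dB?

A: overshoot 4 dB → output overshoot 0.4 dB → GR 3.6 dB.
B: overshoot 17.9 dB → output overshoot 3.58 dB → GR 14.32 dB.
B applies 10.72 dB more gain reduction.

B, by 10.72 dB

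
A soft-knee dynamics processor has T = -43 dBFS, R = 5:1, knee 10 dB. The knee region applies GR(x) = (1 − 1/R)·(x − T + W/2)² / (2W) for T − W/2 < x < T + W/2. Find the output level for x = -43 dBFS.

-44 dBFS

x − T + W/2 = -43 − (-43) + 5 = 5.
GR = (1 − 1/5) × 5² / 20 = 0.8 × 25 / 20 = 1 dB.
Output = -43 − 1 = -44 dBFS.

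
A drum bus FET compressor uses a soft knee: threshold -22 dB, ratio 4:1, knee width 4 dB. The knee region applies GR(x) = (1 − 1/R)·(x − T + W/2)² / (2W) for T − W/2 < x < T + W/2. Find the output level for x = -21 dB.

x − T + W/2 = -21 − (-22) + 2 = 3.
GR = (1 − 1/4) × 3² / 8 = 0.75 × 9 / 8 = 0.84375 dB.
Output = -21 − 0.84375 = -21.84375 dB.

-21.84375 dB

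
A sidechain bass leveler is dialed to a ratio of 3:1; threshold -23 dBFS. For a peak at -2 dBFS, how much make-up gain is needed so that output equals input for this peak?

Without make-up, output = threshold + overshoot/3 = -23 + 7 = -16 dBFS.
Gap to target: 14 dB.

14 dB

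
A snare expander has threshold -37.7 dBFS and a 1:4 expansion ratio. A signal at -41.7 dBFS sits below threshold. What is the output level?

Undershoot = (-37.7) − (-41.7) = 4 dB.
At 1:4, that expands to 16 dB under threshold.
Output = -37.7 − 16 = -53.7 dBFS.

-53.7 dBFS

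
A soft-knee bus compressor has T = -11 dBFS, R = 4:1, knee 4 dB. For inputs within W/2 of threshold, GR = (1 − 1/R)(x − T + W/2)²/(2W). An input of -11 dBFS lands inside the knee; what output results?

-11.375 dBFS

x − T + W/2 = -11 − (-11) + 2 = 2.
GR = (1 − 1/4) × 2² / 8 = 0.75 × 4 / 8 = 0.375 dB.
Output = -11 − 0.375 = -11.375 dBFS.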